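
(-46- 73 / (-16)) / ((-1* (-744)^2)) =221 / 2952192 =0.00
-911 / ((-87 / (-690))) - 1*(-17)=-209037 / 29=-7208.17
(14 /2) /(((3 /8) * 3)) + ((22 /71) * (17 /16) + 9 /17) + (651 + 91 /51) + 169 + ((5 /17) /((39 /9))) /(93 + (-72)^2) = 1647148886593 /1987233768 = 828.87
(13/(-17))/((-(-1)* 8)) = -13/136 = -0.10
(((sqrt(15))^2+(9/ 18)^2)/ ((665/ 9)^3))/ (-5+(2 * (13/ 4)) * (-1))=-44469/ 13527662750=-0.00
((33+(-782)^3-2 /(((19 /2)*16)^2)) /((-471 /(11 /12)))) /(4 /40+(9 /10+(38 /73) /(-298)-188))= -4976.97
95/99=0.96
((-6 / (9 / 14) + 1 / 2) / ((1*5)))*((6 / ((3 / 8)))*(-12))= 1696 / 5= 339.20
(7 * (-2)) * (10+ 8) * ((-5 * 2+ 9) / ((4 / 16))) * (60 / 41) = 60480 / 41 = 1475.12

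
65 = 65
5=5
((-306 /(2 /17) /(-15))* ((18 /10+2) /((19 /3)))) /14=2601 /350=7.43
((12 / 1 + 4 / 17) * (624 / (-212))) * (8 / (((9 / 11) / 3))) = -951808 / 901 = -1056.39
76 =76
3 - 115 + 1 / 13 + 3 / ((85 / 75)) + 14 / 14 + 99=-2050 / 221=-9.28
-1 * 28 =-28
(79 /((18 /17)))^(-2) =324 /1803649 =0.00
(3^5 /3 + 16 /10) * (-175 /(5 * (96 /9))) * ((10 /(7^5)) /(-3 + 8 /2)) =-885 /5488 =-0.16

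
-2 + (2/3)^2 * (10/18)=-142/81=-1.75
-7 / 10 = -0.70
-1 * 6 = -6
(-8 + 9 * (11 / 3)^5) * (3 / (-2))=-160835 / 18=-8935.28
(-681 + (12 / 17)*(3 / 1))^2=133194681 / 289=460881.25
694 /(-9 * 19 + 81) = -347 /45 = -7.71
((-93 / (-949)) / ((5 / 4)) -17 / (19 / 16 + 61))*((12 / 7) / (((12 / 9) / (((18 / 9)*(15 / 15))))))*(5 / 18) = -0.14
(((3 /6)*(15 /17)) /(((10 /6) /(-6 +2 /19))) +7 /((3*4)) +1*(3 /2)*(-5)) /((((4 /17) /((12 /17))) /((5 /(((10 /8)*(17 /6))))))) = -197142 /5491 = -35.90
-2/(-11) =0.18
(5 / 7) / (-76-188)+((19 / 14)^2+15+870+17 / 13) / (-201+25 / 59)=-4.43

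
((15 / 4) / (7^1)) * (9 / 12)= 45 / 112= 0.40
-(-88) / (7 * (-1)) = -88 / 7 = -12.57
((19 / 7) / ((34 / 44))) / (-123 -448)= -0.01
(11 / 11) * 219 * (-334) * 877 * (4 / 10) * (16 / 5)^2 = -262754476.03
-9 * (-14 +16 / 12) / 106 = 57 / 53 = 1.08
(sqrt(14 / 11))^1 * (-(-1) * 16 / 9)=16 * sqrt(154) / 99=2.01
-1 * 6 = -6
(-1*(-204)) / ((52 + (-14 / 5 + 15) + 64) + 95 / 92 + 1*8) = 93840 / 63127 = 1.49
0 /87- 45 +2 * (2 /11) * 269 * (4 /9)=-1.53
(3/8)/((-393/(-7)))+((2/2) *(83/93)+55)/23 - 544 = -52782917/97464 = -541.56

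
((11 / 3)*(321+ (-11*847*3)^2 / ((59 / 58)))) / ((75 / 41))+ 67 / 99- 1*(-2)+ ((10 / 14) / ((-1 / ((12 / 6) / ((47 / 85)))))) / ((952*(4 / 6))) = 4141675111837401533 / 2690364600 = 1539447520.18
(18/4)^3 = 729/8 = 91.12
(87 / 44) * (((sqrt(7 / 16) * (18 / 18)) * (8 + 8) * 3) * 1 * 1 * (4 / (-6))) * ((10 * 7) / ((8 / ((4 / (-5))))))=1218 * sqrt(7) / 11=292.96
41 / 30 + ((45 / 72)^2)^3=5608327 / 3932160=1.43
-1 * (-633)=633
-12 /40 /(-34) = 3 /340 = 0.01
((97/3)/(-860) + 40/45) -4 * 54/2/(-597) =1589851/1540260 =1.03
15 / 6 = 2.50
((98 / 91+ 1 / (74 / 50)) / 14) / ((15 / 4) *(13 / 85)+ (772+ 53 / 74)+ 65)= 28662 / 191931467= 0.00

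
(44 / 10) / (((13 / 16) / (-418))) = -147136 / 65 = -2263.63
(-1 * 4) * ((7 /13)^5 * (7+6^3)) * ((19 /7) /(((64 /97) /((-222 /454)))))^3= 328.68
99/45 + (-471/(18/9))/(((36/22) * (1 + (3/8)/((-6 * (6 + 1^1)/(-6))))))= -118943/885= -134.40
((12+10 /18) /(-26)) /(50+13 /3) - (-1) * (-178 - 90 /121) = -178.75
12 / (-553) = -12 / 553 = -0.02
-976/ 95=-10.27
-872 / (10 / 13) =-5668 / 5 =-1133.60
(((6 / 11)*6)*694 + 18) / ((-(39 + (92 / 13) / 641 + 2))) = -69947202 / 1253065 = -55.82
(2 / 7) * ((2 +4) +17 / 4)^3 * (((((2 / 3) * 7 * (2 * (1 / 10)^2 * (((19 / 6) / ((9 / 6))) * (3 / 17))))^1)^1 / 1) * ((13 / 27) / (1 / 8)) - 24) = -5308571104 / 722925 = -7343.18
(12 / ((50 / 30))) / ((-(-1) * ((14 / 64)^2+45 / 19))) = 700416 / 235055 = 2.98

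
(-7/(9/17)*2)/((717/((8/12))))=-476/19359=-0.02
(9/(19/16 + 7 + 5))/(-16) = -9/211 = -0.04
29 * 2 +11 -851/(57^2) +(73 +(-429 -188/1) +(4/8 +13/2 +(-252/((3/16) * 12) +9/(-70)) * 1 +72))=-508.39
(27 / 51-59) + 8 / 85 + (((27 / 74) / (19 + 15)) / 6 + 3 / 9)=-4380961 / 75480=-58.04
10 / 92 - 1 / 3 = -31 / 138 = -0.22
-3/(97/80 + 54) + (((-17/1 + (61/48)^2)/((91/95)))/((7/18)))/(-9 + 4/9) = 18908578695/3961589632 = 4.77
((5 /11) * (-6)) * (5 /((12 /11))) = -25 /2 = -12.50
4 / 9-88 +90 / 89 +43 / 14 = -936065 / 11214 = -83.47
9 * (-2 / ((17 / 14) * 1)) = -14.82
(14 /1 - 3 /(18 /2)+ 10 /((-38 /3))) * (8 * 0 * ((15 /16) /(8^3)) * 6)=0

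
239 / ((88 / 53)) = 12667 / 88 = 143.94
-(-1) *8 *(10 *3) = 240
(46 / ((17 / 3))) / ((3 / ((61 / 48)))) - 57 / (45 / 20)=-8933 / 408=-21.89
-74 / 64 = -37 / 32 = -1.16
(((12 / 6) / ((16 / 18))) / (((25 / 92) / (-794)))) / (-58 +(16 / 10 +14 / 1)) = 82179 / 530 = 155.05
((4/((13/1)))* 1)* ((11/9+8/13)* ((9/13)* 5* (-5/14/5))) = -2150/15379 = -0.14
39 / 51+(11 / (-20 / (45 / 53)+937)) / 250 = 26719933 / 34939250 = 0.76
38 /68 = 19 /34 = 0.56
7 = 7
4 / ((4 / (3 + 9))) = 12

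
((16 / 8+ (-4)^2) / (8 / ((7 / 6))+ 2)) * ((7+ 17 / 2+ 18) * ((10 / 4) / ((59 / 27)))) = 569835 / 7316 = 77.89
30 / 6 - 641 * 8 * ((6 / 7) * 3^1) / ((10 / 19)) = -876713 / 35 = -25048.94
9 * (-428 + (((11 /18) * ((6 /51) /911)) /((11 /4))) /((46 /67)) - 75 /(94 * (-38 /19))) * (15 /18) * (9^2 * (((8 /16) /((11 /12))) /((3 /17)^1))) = -3162826078065 /3939164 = -802918.10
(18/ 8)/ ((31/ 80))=180/ 31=5.81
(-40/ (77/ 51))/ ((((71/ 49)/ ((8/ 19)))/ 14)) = -1599360/ 14839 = -107.78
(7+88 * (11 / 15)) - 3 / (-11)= 11848 / 165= 71.81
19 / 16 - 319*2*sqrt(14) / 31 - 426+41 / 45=-305209 / 720 - 638*sqrt(14) / 31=-500.91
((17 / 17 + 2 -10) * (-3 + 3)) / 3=0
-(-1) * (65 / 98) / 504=65 / 49392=0.00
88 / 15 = 5.87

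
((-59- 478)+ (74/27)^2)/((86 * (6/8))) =-771994/94041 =-8.21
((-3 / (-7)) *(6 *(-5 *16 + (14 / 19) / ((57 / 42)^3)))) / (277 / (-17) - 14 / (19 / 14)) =353166976 / 45852415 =7.70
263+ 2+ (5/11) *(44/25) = 1329/5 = 265.80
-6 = -6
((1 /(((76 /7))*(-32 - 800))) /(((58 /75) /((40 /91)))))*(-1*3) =1125 /5959616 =0.00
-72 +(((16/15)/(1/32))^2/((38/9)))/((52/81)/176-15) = -2295028008/25387325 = -90.40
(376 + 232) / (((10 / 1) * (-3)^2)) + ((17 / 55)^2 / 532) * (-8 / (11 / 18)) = 268981324 / 39830175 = 6.75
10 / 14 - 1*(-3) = 3.71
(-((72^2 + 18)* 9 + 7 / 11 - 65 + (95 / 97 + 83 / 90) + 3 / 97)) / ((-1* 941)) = 4489937281 / 90364230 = 49.69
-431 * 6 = -2586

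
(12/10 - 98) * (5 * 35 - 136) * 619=-11684244/5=-2336848.80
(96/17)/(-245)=-96/4165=-0.02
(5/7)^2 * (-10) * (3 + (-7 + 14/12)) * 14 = 4250/21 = 202.38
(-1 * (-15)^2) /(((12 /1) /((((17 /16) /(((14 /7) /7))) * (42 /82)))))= -35.71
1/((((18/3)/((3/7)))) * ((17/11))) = 11/238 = 0.05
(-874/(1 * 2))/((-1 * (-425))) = -437/425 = -1.03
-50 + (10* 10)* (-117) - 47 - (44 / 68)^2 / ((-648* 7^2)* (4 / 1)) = -433012565543 / 36705312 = -11797.00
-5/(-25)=1/5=0.20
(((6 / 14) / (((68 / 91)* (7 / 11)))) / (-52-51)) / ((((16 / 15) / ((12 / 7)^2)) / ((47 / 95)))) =-544401 / 45645068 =-0.01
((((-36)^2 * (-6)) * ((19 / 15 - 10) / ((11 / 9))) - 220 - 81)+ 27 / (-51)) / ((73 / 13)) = 671703838 / 68255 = 9841.09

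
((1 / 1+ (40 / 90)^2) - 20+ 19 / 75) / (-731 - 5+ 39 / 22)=826364 / 32709825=0.03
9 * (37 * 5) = 1665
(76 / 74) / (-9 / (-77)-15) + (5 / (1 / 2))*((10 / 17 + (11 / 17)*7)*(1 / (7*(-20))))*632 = -583031989 / 2522919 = -231.09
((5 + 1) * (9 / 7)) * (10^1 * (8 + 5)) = 7020 / 7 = 1002.86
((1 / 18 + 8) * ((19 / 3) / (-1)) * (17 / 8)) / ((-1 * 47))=46835 / 20304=2.31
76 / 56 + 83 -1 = 1167 / 14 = 83.36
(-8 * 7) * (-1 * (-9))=-504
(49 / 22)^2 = 2401 / 484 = 4.96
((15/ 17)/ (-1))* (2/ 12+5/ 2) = -40/ 17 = -2.35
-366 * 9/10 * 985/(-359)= 324459/359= 903.79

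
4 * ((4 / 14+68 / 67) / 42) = 1220 / 9849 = 0.12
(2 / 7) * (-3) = -6 / 7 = -0.86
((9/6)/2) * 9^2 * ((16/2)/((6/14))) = 1134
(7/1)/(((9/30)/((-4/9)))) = -280/27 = -10.37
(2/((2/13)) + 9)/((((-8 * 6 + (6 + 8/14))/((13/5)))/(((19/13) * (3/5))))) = -4389/3625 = -1.21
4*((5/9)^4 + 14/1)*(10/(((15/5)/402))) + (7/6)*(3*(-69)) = 988205917/13122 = 75309.09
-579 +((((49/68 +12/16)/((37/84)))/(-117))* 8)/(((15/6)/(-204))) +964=194145/481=403.63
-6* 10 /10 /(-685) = 6 /685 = 0.01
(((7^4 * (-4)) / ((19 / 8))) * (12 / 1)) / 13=-921984 / 247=-3732.73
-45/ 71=-0.63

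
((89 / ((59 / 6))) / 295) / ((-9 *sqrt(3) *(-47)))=178 *sqrt(3) / 7362315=0.00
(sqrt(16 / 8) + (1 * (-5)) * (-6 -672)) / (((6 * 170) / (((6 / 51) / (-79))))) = -113 / 22831 -sqrt(2) / 684930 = -0.00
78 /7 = 11.14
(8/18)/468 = 1/1053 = 0.00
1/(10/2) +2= 11/5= 2.20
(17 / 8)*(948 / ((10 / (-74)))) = -149073 / 10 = -14907.30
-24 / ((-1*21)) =1.14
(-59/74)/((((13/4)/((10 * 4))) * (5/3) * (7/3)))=-2.52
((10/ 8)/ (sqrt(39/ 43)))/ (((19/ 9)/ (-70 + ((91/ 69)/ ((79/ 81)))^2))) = -3376010715 *sqrt(1677)/ 3261871132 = -42.38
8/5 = 1.60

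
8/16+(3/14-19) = -128/7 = -18.29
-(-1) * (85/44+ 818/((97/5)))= 44.10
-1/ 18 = -0.06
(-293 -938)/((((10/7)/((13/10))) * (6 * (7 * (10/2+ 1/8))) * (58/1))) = -0.09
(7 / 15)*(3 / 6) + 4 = 127 / 30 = 4.23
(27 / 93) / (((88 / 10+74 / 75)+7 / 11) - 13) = -7425 / 65906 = -0.11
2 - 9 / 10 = 11 / 10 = 1.10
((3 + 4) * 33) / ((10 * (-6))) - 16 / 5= -7.05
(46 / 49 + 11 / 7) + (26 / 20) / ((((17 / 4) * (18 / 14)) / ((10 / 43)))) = 827053 / 322371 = 2.57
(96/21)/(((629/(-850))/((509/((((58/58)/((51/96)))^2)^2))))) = -250.46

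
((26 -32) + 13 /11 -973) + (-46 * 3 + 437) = -7467 /11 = -678.82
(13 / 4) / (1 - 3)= -13 / 8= -1.62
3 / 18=1 / 6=0.17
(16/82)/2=4/41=0.10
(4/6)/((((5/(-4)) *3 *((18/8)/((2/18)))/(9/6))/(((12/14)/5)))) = -32/14175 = -0.00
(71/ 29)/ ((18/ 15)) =355/ 174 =2.04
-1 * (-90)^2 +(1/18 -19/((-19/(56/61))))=-8892731/1098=-8099.03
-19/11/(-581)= 19/6391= 0.00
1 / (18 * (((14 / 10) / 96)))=80 / 21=3.81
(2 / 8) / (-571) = -1 / 2284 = -0.00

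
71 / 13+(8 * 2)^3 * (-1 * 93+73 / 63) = -308088455 / 819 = -376176.38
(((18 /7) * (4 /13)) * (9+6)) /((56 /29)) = 3915 /637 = 6.15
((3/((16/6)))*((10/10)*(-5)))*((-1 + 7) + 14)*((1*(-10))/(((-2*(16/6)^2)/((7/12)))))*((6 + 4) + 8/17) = -2102625/4352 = -483.14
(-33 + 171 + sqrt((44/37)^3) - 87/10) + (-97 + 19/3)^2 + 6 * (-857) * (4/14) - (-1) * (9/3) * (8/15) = 88 * sqrt(407)/1369 + 4335787/630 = 6883.50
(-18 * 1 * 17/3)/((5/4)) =-81.60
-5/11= -0.45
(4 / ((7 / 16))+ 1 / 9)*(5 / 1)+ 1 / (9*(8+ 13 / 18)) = 457781 / 9891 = 46.28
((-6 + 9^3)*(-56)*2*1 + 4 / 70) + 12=-2833738 / 35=-80963.94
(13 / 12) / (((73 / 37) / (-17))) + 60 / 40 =-6863 / 876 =-7.83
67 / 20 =3.35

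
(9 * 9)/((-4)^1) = -81/4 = -20.25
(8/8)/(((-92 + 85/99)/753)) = -74547/9023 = -8.26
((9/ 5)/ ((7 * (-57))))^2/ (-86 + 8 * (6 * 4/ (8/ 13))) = 9/ 99942850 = 0.00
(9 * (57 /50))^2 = 105.27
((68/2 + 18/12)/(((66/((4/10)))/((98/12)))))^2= 12103441/3920400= 3.09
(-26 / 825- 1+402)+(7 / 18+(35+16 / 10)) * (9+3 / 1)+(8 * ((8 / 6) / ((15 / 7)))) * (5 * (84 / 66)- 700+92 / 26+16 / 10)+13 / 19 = -2581.67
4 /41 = 0.10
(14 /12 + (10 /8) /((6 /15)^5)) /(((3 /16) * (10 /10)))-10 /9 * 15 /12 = 5247 /8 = 655.88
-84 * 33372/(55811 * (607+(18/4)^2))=-1601856/20004257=-0.08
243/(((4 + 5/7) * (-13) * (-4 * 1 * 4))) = 567/2288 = 0.25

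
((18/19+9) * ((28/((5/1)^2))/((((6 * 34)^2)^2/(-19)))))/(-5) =49/2004504000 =0.00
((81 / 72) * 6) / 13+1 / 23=673 / 1196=0.56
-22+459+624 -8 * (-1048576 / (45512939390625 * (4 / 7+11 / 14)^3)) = 47316545661630474961 / 44596178754328125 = 1061.00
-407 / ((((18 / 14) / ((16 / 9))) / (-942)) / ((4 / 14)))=4089536 / 27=151464.30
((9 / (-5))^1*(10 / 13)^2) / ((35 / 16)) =-576 / 1183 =-0.49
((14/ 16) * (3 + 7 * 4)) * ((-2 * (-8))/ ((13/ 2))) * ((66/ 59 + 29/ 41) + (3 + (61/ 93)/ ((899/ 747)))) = 10138377116/ 28270853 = 358.62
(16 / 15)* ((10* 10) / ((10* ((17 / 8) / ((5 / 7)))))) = 1280 / 357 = 3.59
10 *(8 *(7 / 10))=56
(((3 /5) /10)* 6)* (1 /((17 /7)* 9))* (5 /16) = 7 /1360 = 0.01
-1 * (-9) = 9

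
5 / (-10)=-1 / 2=-0.50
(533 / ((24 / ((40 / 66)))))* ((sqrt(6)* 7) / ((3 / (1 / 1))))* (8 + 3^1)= 18655* sqrt(6) / 54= 846.21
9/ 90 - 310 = -3099/ 10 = -309.90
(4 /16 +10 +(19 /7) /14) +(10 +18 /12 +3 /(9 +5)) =4343 /196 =22.16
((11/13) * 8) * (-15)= -1320/13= -101.54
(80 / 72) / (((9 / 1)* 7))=0.02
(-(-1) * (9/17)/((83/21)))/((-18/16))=-168/1411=-0.12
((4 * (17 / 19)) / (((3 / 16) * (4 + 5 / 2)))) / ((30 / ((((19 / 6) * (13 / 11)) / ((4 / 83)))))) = 11288 / 1485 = 7.60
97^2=9409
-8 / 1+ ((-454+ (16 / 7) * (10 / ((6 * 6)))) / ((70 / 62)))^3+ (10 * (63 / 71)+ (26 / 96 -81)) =-788551011147065432803 / 12178789182000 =-64747898.94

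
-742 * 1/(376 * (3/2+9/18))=-371/376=-0.99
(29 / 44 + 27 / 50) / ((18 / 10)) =1319 / 1980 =0.67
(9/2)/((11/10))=45/11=4.09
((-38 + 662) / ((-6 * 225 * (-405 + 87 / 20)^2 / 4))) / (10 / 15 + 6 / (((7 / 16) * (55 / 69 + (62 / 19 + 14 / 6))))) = -0.00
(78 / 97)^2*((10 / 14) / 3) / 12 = 845 / 65863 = 0.01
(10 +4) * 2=28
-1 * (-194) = 194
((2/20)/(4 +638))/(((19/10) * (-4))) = -1/48792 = -0.00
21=21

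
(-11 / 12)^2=121 / 144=0.84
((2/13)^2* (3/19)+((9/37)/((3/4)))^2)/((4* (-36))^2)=39901/7596044352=0.00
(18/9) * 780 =1560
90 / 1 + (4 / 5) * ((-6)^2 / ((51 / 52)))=10146 / 85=119.36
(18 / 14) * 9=11.57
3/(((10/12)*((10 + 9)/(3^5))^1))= 4374/95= 46.04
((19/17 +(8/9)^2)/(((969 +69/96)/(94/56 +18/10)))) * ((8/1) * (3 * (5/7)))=81878336/697918221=0.12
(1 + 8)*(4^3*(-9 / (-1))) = 5184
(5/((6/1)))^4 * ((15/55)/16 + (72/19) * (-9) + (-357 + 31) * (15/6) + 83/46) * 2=-13576311875/16612992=-817.21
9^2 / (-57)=-1.42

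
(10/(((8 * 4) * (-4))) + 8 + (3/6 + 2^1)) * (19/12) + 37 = 41089/768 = 53.50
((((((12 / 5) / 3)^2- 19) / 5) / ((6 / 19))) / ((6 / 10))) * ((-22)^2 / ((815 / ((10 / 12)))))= -39083 / 4075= -9.59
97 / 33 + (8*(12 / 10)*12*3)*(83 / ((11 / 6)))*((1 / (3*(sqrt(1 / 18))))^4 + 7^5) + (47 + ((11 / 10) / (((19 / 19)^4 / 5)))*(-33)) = 263029053.60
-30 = -30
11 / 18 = 0.61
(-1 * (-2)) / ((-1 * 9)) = -2 / 9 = -0.22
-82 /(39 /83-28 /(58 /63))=197374 /72075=2.74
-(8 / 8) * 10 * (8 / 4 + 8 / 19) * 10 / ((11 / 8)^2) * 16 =-4710400 / 2299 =-2048.89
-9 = -9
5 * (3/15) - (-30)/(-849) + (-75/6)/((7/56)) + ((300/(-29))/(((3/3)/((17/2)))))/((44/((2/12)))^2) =-9441407603/95332512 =-99.04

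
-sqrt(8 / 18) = -2 / 3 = -0.67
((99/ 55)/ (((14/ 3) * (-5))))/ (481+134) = -9/ 71750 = -0.00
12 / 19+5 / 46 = 647 / 874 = 0.74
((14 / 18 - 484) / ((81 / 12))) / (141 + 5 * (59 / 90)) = -34792 / 70119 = -0.50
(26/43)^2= 676/1849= 0.37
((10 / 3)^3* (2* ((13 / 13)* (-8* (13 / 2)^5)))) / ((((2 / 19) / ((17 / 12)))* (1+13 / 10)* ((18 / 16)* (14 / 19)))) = -5696562852500 / 117369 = -48535497.90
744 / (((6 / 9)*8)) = 139.50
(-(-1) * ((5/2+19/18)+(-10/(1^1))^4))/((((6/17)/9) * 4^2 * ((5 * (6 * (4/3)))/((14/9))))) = 669613/1080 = 620.01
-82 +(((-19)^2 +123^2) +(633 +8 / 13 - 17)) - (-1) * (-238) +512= 211882 / 13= 16298.62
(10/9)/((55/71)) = 142/99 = 1.43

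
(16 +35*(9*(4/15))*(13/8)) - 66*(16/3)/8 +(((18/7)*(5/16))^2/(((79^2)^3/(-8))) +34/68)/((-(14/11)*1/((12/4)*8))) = 8260476369820274/83378997243703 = 99.07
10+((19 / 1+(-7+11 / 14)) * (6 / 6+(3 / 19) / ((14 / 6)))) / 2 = 31329 / 1862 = 16.83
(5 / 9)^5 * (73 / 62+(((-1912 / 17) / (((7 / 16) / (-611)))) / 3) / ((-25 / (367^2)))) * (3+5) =-119426428.36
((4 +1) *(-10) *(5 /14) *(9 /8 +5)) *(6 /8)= -2625 /32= -82.03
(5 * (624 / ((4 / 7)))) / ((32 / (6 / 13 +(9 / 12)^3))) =77175 / 512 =150.73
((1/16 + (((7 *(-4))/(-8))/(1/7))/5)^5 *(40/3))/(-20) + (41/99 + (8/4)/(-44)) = -325376858137981/162201600000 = -2006.00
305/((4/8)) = 610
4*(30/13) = 9.23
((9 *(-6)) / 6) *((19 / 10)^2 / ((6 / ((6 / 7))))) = -4.64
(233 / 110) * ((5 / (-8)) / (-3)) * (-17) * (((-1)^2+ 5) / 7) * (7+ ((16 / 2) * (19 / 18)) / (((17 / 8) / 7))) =-177313 / 792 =-223.88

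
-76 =-76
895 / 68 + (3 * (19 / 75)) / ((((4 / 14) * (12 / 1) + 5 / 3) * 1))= 2421257 / 181900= 13.31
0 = 0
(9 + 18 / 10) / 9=6 / 5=1.20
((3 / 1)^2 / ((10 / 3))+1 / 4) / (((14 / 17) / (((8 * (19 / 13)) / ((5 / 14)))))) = 38114 / 325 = 117.27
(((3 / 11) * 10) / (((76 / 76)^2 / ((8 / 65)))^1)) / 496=3 / 4433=0.00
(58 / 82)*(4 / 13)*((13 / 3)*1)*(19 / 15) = 1.19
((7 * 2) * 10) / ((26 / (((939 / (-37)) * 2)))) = -131460 / 481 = -273.31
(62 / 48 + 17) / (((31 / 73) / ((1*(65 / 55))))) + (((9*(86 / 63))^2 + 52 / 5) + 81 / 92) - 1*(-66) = 12872351791 / 46116840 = 279.12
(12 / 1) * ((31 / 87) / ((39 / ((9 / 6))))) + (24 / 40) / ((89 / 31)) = 62651 / 167765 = 0.37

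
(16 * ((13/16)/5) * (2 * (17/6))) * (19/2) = 4199/30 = 139.97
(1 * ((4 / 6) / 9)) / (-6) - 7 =-568 / 81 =-7.01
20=20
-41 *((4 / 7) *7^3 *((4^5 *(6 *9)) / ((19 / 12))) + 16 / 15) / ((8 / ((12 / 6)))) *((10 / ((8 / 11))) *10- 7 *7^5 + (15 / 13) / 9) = 91641191918729066 / 11115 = 8244821585130.82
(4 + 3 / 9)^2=169 / 9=18.78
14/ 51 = 0.27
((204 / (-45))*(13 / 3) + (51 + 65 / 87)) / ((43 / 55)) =460834 / 11223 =41.06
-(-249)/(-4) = -249/4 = -62.25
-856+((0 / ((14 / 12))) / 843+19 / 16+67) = -12605 / 16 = -787.81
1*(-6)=-6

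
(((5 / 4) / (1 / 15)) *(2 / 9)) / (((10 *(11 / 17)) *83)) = 85 / 10956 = 0.01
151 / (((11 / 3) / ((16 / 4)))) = 1812 / 11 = 164.73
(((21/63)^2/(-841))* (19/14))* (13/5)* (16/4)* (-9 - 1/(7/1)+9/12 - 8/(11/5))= 61009/2719794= 0.02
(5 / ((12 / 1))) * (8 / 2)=5 / 3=1.67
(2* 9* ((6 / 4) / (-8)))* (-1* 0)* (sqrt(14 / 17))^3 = 0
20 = 20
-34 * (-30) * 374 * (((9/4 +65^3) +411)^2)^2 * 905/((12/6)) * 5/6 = 105363809701497034949307788264875/128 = 823154763292945585541467100000.00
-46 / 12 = -23 / 6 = -3.83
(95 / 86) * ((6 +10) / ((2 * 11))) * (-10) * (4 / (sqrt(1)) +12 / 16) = -18050 / 473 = -38.16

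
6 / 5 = 1.20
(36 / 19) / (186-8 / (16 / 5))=72 / 6973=0.01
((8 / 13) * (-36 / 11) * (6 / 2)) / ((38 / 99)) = -15.74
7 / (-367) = -7 / 367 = -0.02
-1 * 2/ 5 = -0.40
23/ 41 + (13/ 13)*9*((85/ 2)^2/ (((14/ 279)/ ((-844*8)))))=-627784902739/ 287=-2187403842.30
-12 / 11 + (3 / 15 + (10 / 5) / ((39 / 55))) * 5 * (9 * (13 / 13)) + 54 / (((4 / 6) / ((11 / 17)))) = 455190 / 2431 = 187.24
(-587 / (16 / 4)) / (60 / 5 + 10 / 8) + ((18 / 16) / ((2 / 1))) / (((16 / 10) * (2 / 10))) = -63211 / 6784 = -9.32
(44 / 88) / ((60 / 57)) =19 / 40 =0.48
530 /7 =75.71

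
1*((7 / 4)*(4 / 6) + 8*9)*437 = 191843 / 6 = 31973.83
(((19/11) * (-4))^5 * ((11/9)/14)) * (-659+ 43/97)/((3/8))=647877444075520/268413453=2413729.40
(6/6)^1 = 1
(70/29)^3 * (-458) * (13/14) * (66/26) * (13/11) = -437619000/24389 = -17943.29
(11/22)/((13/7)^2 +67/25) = 0.08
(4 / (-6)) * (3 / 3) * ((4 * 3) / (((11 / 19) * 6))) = -76 / 33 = -2.30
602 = 602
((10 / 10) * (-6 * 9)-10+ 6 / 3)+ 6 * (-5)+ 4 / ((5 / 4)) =-444 / 5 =-88.80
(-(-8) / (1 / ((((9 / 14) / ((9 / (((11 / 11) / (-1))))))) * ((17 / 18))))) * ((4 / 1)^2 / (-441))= 0.02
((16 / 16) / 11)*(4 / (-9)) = -4 / 99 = -0.04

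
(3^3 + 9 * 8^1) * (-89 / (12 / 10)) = -14685 / 2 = -7342.50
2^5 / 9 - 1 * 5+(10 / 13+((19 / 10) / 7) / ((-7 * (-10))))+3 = 1335023 / 573300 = 2.33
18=18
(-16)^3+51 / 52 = -212941 / 52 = -4095.02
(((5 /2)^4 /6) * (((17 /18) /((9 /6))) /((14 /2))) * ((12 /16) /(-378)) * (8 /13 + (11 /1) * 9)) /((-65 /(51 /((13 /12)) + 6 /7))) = 285801875 /3348438912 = 0.09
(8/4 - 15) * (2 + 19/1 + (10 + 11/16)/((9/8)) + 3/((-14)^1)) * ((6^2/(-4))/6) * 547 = 2261298/7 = 323042.57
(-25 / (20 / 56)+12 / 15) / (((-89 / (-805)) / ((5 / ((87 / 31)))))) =-8634430 / 7743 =-1115.13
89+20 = 109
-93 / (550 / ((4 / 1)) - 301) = 62 / 109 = 0.57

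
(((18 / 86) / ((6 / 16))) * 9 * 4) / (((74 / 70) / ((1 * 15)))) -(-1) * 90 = 596790 / 1591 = 375.10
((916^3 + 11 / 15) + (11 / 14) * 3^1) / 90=161400812809 / 18900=8539725.55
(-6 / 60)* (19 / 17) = -19 / 170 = -0.11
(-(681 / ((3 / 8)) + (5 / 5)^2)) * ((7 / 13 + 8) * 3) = -605061 / 13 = -46543.15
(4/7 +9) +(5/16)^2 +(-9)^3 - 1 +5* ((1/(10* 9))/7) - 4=-11681881/16128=-724.32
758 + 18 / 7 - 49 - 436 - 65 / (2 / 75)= -30267 / 14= -2161.93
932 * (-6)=-5592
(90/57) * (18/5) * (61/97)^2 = 401868/178771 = 2.25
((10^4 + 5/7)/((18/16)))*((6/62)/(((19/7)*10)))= 31.69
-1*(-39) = 39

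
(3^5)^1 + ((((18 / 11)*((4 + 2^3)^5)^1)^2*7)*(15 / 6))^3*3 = 129809899243943306148976318311637017072025323 / 1771561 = 73274303986113549659862870000000000000.00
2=2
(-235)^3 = -12977875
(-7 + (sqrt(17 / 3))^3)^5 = -1312060148 / 729 + 1664099468 * sqrt(51) / 6561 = 11508.29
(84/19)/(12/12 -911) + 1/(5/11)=2711/1235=2.20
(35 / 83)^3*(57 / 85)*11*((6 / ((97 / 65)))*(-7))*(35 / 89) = -513726963750 / 83916031907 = -6.12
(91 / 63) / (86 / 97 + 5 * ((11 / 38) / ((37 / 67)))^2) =2492790196 / 3901003749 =0.64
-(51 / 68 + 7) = -31 / 4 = -7.75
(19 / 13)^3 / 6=6859 / 13182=0.52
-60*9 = -540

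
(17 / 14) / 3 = 17 / 42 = 0.40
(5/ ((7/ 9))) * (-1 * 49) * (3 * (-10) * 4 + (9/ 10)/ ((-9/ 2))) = 37863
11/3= 3.67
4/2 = 2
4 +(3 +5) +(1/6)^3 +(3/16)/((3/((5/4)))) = 20879/1728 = 12.08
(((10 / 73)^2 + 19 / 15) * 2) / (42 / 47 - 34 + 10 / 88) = -424978136 / 5453885115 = -0.08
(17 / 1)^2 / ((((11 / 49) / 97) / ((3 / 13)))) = 4120851 / 143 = 28817.14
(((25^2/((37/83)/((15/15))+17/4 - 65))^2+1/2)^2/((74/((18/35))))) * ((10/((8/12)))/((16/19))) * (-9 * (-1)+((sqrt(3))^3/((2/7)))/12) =15159.77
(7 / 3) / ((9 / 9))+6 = 25 / 3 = 8.33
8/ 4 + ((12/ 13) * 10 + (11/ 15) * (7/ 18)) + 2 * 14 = 138701/ 3510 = 39.52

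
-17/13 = -1.31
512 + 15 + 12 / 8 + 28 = 1113 / 2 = 556.50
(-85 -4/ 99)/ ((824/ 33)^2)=-92609/ 678976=-0.14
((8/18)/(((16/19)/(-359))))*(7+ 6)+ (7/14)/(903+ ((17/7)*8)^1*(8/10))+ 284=-2522056271/1157364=-2179.14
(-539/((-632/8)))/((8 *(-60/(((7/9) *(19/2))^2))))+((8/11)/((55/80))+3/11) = 824399989/1486615680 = 0.55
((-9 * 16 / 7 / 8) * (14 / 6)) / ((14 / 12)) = -36 / 7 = -5.14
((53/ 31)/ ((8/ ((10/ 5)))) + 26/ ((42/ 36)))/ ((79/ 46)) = 453445/ 34286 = 13.23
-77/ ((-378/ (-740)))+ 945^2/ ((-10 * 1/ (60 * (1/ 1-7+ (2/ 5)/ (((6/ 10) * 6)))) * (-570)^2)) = -53.62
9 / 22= 0.41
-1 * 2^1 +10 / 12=-7 / 6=-1.17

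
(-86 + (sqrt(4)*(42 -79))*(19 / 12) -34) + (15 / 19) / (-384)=-1730383 / 7296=-237.17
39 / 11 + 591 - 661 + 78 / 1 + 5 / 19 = 2468 / 209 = 11.81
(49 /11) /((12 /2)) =0.74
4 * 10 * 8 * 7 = 2240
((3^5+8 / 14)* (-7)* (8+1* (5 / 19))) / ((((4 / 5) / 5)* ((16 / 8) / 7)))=-46844875 / 152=-308189.97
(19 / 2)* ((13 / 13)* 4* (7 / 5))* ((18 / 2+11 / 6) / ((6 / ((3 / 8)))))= 1729 / 48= 36.02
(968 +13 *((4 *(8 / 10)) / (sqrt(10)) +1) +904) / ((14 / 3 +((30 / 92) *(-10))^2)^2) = 261931176 *sqrt(10) / 14739174025 +4747502565 / 589566961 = 8.11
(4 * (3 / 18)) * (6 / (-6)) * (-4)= 2.67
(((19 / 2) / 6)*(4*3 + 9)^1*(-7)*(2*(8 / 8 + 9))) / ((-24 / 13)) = 60515 / 24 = 2521.46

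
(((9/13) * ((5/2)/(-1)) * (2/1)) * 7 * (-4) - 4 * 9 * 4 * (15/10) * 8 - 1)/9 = -21217/117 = -181.34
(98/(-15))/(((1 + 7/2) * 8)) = -49/270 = -0.18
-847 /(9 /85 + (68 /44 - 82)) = 791945 /75126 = 10.54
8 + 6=14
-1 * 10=-10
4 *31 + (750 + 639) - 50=1463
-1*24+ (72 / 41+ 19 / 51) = -45733 / 2091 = -21.87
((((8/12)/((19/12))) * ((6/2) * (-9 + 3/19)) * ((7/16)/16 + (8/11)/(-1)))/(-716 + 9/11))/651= -5913/352158388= -0.00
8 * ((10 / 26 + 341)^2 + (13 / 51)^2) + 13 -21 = 409827833888 / 439569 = 932340.16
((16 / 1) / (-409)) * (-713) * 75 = 855600 / 409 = 2091.93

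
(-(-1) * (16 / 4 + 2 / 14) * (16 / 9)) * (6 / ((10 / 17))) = 7888 / 105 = 75.12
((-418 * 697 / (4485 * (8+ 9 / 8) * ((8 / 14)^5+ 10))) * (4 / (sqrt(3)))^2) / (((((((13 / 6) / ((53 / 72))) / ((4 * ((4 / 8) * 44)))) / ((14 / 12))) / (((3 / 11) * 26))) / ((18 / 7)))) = -66437777348096 / 27681110535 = -2400.11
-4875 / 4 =-1218.75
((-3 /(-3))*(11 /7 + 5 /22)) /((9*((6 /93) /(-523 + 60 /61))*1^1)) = -39062263 /24156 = -1617.08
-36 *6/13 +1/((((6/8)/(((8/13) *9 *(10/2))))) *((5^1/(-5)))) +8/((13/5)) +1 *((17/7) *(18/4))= -7195/182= -39.53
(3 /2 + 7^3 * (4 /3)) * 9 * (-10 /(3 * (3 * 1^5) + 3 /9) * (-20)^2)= -12388500 /7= -1769785.71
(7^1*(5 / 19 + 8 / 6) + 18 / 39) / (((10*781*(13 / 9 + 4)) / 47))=1215843 / 94524430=0.01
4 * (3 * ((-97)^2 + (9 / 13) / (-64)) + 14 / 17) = 112911.16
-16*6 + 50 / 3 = -238 / 3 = -79.33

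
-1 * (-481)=481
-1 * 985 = -985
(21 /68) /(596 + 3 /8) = 42 /81107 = 0.00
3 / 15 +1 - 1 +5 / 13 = 38 / 65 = 0.58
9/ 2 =4.50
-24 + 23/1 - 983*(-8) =7863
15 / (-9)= -5 / 3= -1.67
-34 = -34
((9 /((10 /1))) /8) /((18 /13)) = 13 /160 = 0.08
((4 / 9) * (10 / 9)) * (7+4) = 440 / 81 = 5.43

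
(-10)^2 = 100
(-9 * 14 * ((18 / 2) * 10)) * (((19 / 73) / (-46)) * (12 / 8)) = 161595 / 1679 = 96.24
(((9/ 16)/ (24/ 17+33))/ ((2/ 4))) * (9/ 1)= 153/ 520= 0.29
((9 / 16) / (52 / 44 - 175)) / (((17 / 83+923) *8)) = -83 / 189425664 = -0.00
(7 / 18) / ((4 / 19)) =1.85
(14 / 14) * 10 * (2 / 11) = 20 / 11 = 1.82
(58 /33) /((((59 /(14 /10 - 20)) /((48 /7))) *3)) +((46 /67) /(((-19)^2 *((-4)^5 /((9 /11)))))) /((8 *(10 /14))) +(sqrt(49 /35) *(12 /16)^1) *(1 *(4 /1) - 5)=-2850044977573 /2250373959680 - 3 *sqrt(35) /20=-2.15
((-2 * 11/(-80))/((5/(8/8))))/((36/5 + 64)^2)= 11/1013888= 0.00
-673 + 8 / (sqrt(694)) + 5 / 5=-672 + 4 * sqrt(694) / 347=-671.70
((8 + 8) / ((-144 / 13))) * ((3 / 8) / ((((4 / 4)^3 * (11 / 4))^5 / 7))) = -11648 / 483153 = -0.02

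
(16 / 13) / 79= 16 / 1027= 0.02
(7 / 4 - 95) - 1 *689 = -782.25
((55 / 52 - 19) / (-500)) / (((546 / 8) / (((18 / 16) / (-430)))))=-2799 / 2034760000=-0.00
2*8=16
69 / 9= 23 / 3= 7.67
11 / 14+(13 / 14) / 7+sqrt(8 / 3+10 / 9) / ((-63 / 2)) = 45 / 49- 2*sqrt(34) / 189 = 0.86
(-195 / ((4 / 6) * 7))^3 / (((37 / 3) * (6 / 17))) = -3403427625 / 203056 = -16761.03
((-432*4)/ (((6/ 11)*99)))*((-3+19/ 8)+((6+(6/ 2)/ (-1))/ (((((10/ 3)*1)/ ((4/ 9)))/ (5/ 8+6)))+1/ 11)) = -3724/ 55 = -67.71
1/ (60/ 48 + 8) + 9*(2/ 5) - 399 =-73129/ 185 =-395.29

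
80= 80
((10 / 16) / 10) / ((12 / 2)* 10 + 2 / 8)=1 / 964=0.00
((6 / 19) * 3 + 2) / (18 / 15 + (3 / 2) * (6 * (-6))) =-35 / 627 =-0.06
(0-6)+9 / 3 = -3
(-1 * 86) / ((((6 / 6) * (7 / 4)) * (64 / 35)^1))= -26.88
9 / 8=1.12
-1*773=-773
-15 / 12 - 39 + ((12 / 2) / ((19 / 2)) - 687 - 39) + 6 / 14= -407081 / 532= -765.19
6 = 6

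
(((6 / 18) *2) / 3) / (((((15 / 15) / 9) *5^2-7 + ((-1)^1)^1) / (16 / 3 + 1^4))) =-0.27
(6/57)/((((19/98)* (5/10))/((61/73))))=23912/26353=0.91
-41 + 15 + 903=877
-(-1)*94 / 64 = 47 / 32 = 1.47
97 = 97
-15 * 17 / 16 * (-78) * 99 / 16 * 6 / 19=2953665 / 1216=2429.00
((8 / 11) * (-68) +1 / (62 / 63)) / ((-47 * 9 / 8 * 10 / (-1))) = -13214 / 144243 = -0.09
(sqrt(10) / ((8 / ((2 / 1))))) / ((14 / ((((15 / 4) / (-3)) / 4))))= -5 *sqrt(10) / 896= -0.02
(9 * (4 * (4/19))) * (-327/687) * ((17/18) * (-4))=59296/4351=13.63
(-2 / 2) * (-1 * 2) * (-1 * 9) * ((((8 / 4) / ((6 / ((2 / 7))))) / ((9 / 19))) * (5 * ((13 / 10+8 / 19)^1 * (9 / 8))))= -981 / 28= -35.04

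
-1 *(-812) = 812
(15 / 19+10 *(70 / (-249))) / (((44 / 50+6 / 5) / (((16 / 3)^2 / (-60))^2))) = -9794560 / 44835687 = -0.22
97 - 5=92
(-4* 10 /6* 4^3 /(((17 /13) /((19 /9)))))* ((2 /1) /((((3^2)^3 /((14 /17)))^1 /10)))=-88524800 /5688387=-15.56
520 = 520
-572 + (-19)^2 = -211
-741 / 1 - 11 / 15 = -11126 / 15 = -741.73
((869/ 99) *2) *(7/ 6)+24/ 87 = 16253/ 783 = 20.76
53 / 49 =1.08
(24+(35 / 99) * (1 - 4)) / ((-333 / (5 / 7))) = -3785 / 76923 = -0.05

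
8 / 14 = 4 / 7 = 0.57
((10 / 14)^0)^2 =1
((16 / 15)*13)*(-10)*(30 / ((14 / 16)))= -33280 / 7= -4754.29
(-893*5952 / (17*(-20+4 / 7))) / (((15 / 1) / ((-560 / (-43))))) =173627776 / 12427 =13971.82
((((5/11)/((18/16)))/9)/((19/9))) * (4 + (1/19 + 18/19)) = 200/1881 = 0.11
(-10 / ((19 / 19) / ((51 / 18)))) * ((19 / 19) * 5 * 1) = -425 / 3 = -141.67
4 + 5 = 9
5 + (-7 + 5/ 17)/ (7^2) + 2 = 5717/ 833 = 6.86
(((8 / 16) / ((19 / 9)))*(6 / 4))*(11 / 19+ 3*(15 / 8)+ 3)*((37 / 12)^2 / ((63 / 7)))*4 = 1915231 / 138624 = 13.82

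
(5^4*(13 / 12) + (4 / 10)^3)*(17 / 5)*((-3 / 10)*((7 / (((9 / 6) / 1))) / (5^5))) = -1.03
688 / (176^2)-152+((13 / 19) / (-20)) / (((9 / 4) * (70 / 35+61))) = -15848670253 / 104282640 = -151.98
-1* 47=-47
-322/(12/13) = -2093/6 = -348.83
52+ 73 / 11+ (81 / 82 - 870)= -730959 / 902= -810.38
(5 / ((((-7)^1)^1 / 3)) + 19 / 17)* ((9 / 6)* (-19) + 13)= 1891 / 119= 15.89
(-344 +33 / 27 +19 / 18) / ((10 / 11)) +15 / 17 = -1147537 / 3060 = -375.01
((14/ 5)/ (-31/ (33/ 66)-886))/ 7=-1/ 2370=-0.00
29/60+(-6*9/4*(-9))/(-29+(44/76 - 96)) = -11659/23640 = -0.49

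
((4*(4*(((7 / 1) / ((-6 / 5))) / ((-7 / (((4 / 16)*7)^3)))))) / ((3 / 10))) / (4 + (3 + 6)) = 8575 / 468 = 18.32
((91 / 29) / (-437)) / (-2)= 91 / 25346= 0.00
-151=-151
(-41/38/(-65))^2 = 1681/6100900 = 0.00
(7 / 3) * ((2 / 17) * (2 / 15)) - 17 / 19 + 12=161947 / 14535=11.14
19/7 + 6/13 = 289/91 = 3.18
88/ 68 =22/ 17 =1.29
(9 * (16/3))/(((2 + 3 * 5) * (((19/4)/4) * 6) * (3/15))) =640/323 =1.98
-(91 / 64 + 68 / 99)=-13361 / 6336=-2.11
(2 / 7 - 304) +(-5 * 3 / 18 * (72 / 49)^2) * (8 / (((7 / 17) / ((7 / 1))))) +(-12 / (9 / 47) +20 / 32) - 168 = -778.45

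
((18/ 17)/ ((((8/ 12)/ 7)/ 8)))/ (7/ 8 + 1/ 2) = 12096/ 187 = 64.68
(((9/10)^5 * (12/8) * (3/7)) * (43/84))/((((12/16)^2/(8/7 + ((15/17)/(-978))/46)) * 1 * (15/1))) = 575367570783/21860419000000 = 0.03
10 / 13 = 0.77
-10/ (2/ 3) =-15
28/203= 4/29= 0.14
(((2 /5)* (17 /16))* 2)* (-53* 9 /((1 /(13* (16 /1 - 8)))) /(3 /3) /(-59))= 210834 /295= 714.69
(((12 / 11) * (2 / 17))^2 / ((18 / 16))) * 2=1024 / 34969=0.03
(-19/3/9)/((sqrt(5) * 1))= -19 * sqrt(5)/135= -0.31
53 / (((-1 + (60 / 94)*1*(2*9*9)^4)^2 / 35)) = 4097695 / 426935849569196117089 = 0.00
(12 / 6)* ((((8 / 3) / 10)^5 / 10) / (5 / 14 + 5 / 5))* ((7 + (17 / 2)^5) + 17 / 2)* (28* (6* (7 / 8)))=3464398784 / 2671875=1296.62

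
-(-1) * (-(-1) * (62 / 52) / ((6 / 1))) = 31 / 156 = 0.20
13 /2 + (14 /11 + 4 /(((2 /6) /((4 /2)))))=699 /22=31.77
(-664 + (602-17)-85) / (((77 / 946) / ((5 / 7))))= -70520 / 49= -1439.18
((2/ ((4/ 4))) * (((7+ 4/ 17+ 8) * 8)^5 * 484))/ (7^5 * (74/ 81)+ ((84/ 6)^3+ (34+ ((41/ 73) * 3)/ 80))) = 17487268516337421951959040/ 12178721476026971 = 1435887055.20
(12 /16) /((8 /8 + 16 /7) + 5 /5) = 7 /40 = 0.18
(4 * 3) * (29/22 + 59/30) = 2168/55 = 39.42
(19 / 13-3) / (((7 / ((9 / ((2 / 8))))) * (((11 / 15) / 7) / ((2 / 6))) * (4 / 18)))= -16200 / 143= -113.29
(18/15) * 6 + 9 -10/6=218/15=14.53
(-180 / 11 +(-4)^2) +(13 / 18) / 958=-0.36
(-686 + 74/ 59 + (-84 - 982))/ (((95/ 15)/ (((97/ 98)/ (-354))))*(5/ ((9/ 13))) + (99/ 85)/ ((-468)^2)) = 20725974154080/ 193665679999447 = 0.11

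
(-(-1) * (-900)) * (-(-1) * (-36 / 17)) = 32400 / 17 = 1905.88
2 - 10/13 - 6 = -62/13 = -4.77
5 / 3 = 1.67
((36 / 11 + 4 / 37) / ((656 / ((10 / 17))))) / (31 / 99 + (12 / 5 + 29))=19350 / 202417861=0.00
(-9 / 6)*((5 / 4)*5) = -75 / 8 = -9.38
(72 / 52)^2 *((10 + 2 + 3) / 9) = 540 / 169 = 3.20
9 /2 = 4.50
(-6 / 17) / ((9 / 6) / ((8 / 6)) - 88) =48 / 11815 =0.00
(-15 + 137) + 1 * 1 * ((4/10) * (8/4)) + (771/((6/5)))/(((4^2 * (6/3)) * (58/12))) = 589067/4640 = 126.95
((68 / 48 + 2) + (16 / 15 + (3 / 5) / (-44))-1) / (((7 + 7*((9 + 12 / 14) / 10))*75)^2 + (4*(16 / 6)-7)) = 458 / 143458909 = 0.00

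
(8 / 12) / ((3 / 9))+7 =9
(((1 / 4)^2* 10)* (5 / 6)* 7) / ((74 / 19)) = 3325 / 3552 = 0.94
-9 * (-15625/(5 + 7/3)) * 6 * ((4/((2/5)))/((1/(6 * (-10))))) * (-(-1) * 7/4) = -1328906250/11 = -120809659.09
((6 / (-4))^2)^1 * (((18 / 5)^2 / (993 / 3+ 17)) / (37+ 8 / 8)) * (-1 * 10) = -243 / 11020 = -0.02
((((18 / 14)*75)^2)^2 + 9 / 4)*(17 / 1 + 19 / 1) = 7473389256981 / 2401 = 3112615267.38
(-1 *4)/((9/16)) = -64/9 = -7.11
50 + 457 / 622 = 31557 / 622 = 50.73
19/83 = 0.23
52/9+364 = 3328/9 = 369.78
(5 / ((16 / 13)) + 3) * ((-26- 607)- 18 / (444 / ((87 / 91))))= -481705779 / 107744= -4470.84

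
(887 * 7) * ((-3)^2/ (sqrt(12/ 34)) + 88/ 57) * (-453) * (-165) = 13613356680/ 19 + 1392275115 * sqrt(102)/ 2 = 7747137156.59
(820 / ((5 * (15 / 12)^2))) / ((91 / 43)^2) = 4851776 / 207025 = 23.44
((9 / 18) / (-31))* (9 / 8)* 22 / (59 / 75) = -7425 / 14632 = -0.51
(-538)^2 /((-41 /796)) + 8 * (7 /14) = -230397260 /41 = -5619445.37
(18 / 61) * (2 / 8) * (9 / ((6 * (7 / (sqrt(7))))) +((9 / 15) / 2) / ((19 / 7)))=189 / 23180 +27 * sqrt(7) / 1708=0.05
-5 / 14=-0.36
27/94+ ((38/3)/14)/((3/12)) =7711/1974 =3.91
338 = 338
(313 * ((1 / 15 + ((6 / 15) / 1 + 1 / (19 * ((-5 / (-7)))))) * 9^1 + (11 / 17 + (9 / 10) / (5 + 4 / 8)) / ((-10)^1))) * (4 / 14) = 265905394 / 621775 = 427.66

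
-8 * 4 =-32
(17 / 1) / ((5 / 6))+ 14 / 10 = 109 / 5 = 21.80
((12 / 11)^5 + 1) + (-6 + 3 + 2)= 248832 / 161051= 1.55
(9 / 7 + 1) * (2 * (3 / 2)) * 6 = 288 / 7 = 41.14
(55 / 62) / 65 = 11 / 806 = 0.01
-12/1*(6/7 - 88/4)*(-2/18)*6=-1184/7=-169.14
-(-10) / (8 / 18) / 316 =0.07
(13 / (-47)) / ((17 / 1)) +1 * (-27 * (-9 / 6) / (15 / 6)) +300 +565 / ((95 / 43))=43411631 / 75905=571.92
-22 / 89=-0.25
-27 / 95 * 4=-108 / 95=-1.14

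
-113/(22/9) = -1017/22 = -46.23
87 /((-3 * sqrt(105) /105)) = -29 * sqrt(105) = -297.16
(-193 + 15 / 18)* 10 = -5765 / 3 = -1921.67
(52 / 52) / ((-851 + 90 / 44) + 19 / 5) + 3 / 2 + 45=8645711 / 185934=46.50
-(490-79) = -411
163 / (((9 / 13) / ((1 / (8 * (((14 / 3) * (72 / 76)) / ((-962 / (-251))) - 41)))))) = -19365541 / 26219304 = -0.74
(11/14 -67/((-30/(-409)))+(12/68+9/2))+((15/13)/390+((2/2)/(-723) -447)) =-98508001994/72701265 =-1354.97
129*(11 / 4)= 1419 / 4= 354.75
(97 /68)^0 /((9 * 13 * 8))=1 /936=0.00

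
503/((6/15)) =1257.50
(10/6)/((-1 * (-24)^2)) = -0.00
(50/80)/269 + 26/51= 56207/109752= 0.51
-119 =-119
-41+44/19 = -735/19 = -38.68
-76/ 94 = -38/ 47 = -0.81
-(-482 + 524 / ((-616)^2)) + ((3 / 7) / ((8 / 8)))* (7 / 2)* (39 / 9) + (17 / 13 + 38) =650907633 / 1233232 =527.81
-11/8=-1.38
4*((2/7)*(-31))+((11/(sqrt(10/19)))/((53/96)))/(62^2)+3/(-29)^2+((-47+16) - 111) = -1044501/5887+132*sqrt(190)/254665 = -177.42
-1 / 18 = -0.06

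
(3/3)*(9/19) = 9/19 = 0.47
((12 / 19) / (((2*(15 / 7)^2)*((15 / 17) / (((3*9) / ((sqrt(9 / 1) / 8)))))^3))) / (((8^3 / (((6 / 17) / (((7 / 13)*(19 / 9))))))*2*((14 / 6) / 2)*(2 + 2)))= 2738853 / 1128125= 2.43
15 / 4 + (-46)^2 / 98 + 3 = 5555 / 196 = 28.34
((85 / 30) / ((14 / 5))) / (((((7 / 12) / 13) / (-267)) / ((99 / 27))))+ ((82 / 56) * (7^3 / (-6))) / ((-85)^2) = -187583351441 / 8496600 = -22077.46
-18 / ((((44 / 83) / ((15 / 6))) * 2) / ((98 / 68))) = -183015 / 2992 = -61.17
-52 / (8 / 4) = -26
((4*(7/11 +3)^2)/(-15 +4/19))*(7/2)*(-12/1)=5107200/34001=150.21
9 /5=1.80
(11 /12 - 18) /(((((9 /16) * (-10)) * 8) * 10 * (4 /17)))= 697 /4320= 0.16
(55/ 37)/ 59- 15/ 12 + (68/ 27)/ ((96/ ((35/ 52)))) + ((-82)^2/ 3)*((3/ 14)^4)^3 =-1.21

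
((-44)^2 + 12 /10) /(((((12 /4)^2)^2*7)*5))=9686 /14175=0.68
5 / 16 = 0.31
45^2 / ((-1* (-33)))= 675 / 11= 61.36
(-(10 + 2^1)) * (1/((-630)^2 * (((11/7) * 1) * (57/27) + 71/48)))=-16/2538375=-0.00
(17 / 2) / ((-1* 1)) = -17 / 2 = -8.50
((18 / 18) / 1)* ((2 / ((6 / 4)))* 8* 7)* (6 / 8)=56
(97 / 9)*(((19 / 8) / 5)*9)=1843 / 40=46.08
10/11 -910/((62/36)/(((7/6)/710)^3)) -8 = -1038514900943/146457181200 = -7.09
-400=-400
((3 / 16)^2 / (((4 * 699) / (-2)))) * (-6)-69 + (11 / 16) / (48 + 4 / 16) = -794166647 / 11512064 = -68.99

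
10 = 10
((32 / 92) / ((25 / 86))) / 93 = 688 / 53475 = 0.01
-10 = -10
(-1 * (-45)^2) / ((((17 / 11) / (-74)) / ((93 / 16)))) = 76648275 / 136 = 563590.26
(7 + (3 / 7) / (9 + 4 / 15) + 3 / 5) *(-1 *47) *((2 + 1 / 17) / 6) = -1748353 / 14178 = -123.31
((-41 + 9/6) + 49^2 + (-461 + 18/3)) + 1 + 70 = 3955/2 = 1977.50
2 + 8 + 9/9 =11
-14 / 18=-7 / 9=-0.78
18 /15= 6 /5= 1.20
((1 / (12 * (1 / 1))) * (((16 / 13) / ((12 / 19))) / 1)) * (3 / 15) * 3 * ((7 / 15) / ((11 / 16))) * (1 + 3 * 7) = 4256 / 2925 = 1.46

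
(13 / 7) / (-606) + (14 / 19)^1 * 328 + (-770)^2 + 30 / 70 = 593142.11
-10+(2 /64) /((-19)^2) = -115519 /11552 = -10.00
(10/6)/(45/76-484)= -380/110217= -0.00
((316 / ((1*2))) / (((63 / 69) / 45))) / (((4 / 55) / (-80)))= -59961000 / 7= -8565857.14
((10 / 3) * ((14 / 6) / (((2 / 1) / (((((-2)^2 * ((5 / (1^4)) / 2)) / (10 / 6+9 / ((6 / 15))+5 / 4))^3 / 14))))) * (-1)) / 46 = -1920 / 5220563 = -0.00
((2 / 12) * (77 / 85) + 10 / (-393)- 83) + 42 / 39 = -71043619 / 868530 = -81.80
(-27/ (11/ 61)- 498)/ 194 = -7125/ 2134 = -3.34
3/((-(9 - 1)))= -0.38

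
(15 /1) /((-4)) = -15 /4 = -3.75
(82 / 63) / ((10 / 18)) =2.34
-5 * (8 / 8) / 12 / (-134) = 5 / 1608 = 0.00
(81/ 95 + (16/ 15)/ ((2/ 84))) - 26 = 1867/ 95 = 19.65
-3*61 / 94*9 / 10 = -1647 / 940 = -1.75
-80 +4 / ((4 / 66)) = -14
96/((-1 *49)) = -96/49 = -1.96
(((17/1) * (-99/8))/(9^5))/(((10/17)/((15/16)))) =-3179/559872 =-0.01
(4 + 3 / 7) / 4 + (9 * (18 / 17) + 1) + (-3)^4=44095 / 476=92.64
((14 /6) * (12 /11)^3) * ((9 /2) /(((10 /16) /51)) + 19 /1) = 7785792 /6655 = 1169.92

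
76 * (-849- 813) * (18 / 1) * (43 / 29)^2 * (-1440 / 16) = 378352438560 / 841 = 449883993.53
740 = 740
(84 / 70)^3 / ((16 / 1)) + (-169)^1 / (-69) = 44113 / 17250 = 2.56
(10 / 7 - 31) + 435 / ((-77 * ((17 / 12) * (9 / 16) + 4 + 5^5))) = -152042293 / 5141213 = -29.57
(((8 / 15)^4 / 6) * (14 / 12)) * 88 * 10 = 1261568 / 91125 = 13.84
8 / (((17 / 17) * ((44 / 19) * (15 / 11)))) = 38 / 15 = 2.53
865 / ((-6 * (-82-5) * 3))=865 / 1566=0.55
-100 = -100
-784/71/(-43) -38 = -115230/3053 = -37.74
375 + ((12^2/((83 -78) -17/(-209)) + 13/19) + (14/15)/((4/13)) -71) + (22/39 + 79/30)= 339.25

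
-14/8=-7/4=-1.75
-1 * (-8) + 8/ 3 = 32/ 3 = 10.67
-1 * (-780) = 780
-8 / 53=-0.15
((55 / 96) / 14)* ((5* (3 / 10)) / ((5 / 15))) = 165 / 896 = 0.18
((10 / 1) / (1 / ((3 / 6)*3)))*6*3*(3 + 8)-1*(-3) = 2973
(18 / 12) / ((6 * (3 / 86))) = 43 / 6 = 7.17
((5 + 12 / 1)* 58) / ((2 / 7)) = 3451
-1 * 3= -3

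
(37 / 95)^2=0.15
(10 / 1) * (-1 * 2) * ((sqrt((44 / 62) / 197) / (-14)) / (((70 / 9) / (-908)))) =-8172 * sqrt(134354) / 299243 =-10.01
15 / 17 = 0.88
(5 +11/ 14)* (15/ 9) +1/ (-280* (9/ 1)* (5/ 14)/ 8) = 30347/ 3150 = 9.63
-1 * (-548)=548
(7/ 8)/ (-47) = -0.02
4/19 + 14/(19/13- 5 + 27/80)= -263324/63251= -4.16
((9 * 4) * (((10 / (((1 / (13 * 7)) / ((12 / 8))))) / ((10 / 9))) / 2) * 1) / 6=7371 / 2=3685.50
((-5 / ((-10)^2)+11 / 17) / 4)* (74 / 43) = 7511 / 29240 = 0.26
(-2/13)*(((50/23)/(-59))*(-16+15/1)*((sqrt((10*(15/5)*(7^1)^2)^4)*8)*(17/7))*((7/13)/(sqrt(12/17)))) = -152524.94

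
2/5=0.40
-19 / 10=-1.90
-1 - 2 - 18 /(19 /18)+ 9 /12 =-19.30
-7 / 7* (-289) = 289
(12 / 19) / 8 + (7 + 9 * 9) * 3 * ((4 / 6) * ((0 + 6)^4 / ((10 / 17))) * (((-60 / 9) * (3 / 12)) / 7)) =-24558315 / 266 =-92324.49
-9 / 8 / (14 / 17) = -153 / 112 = -1.37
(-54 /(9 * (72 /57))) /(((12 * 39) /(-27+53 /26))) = 0.25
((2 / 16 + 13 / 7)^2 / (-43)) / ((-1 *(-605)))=-12321 / 81583040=-0.00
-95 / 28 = -3.39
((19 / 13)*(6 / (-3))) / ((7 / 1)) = -38 / 91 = -0.42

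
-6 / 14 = -3 / 7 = -0.43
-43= -43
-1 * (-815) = 815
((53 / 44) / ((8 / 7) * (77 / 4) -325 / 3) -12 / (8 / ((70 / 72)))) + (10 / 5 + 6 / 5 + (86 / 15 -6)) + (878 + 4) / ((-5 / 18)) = -361679291 / 113960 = -3173.74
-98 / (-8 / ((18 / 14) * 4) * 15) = 21 / 5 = 4.20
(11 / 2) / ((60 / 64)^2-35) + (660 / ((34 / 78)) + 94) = 238773494 / 148495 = 1607.96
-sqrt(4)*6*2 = -24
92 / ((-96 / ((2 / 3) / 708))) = -23 / 25488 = -0.00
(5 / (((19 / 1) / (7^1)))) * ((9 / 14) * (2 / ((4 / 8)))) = 90 / 19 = 4.74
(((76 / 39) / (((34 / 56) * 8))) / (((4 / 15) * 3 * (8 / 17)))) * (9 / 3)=665 / 208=3.20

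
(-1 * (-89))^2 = 7921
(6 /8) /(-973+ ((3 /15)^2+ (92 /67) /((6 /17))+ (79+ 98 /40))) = -15075 /17841151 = -0.00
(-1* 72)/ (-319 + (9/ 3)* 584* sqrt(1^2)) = -72/ 1433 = -0.05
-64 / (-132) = 16 / 33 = 0.48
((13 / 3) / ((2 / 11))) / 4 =143 / 24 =5.96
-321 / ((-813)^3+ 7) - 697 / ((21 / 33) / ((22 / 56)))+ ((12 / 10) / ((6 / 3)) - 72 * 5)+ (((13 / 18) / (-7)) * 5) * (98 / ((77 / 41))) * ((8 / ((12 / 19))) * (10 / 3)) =-18076925921374351 / 9384376137444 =-1926.28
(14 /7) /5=2 /5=0.40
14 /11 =1.27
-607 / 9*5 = -3035 / 9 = -337.22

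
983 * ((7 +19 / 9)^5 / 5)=3644372658656 / 295245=12343554.20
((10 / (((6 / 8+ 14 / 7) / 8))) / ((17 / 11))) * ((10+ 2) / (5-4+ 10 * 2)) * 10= 12800 / 119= 107.56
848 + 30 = 878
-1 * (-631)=631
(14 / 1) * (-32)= -448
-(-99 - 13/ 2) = 211/ 2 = 105.50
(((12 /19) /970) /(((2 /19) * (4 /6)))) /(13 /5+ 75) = 9 /75272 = 0.00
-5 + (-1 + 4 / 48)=-71 / 12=-5.92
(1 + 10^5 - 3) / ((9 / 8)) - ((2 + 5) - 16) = 88896.11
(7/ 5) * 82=574/ 5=114.80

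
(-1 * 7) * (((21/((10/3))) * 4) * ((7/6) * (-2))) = 2058/5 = 411.60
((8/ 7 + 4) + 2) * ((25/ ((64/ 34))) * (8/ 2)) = 10625/ 28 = 379.46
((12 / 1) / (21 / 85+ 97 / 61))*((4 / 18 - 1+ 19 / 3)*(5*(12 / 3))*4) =41480000 / 14289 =2902.93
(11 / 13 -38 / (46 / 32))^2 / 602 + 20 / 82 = 1.33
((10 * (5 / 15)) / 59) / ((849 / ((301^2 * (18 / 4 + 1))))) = 4983055 / 150273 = 33.16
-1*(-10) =10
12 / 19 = 0.63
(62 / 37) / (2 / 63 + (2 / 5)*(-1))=-9765 / 2146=-4.55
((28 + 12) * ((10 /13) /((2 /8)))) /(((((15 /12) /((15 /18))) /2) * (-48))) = -3.42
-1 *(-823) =823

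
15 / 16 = 0.94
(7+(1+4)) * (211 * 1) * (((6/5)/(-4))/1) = -3798/5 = -759.60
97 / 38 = 2.55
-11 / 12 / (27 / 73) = -803 / 324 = -2.48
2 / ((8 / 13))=13 / 4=3.25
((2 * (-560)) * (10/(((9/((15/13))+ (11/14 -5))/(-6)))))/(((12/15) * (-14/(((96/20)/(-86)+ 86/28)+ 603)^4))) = -66428200860816596332845606/294334834493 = -225689225589764.23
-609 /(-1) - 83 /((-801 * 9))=4390364 /7209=609.01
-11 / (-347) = 11 / 347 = 0.03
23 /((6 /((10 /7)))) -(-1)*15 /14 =275 /42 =6.55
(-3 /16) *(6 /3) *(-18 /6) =9 /8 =1.12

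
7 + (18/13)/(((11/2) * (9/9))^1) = 1037/143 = 7.25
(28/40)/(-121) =-7/1210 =-0.01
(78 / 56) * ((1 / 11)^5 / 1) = 39 / 4509428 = 0.00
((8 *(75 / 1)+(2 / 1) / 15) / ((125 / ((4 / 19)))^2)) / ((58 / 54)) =0.00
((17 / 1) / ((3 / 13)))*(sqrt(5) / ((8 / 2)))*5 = 1105*sqrt(5) / 12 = 205.90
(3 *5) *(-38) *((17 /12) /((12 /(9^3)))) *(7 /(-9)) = 305235 /8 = 38154.38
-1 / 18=-0.06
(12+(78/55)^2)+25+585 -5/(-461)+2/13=11315576237/18128825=624.18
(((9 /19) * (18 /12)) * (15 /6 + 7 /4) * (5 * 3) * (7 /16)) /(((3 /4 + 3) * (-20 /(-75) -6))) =-48195 /52288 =-0.92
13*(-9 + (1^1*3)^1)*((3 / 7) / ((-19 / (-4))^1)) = -936 / 133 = -7.04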